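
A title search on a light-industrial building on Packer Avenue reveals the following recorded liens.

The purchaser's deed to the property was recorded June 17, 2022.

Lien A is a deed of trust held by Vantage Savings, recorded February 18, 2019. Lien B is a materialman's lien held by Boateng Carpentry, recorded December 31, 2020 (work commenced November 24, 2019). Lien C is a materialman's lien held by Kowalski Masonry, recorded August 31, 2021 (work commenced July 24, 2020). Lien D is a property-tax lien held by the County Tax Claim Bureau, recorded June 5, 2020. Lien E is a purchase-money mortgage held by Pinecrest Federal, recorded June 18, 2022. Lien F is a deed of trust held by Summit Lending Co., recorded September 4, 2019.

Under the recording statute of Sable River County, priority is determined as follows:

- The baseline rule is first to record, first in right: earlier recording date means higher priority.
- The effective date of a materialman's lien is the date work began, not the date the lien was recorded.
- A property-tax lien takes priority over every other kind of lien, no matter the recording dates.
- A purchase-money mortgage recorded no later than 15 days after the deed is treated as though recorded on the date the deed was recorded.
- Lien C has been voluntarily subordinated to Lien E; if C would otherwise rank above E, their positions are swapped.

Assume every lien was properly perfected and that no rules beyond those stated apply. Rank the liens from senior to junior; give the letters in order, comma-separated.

Adjusting effective dates: B's effective date is November 24, 2019, when work began; C is treated as recorded July 24, 2020, the work-commencement date; E relates back to the deed date June 17, 2022.
D, as a property-tax lien, has superpriority and ranks first.
The other liens, earliest effective date first: A (February 18, 2019), F (September 4, 2019), B (November 24, 2019), C (July 24, 2020), E (June 17, 2022).
C would otherwise be senior to E, so under the subordination agreement C and E exchange positions.

D, A, F, B, E, C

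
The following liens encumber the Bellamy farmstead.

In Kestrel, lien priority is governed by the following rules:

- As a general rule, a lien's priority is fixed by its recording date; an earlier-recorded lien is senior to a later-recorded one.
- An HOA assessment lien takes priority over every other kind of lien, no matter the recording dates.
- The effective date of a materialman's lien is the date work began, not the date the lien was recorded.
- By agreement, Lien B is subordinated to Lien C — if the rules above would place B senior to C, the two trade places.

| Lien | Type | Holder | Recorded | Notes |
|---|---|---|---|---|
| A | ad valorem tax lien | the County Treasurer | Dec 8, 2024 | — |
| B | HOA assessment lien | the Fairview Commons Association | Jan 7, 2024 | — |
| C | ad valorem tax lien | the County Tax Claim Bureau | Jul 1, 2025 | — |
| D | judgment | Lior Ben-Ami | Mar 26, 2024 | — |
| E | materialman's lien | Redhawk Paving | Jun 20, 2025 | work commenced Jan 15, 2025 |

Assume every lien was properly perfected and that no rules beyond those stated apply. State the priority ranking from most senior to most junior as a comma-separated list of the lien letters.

C, D, A, E, B

Effective dates: E relates back to Jan 15, 2025 (work commenced).
As an HOA assessment lien, B is senior to every other lien.
The other liens, earliest effective date first: D (Mar 26, 2024), A (Dec 8, 2024), E (Jan 15, 2025), C (Jul 1, 2025).
The subordination applies — B was senior to C — so B and C swap.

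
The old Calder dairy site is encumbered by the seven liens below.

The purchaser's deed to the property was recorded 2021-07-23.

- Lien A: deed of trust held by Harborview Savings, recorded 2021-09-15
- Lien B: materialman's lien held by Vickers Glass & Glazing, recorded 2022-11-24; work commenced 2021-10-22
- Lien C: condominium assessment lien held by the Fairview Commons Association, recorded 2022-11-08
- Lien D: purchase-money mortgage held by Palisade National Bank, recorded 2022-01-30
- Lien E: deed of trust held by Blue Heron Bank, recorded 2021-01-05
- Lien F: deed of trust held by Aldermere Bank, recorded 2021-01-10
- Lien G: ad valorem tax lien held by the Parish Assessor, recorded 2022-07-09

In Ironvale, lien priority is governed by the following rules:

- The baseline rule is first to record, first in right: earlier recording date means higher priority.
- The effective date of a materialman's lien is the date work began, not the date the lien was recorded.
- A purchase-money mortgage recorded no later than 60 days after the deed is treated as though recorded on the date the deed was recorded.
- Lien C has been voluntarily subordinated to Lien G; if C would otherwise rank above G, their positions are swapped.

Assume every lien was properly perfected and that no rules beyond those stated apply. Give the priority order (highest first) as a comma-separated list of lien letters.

E, F, A, B, D, G, C

Effective dates after the stated exceptions: B is treated as recorded 2021-10-22, the work-commencement date; D missed the 60-day window (191 days after the deed), so its recording date stands.
Ordering by effective date: E (2021-01-05), F (2021-01-10), A (2021-09-15), B (2021-10-22), D (2022-01-30), G (2022-07-09), C (2022-11-08).
C already ranks below G; the subordination has no effect.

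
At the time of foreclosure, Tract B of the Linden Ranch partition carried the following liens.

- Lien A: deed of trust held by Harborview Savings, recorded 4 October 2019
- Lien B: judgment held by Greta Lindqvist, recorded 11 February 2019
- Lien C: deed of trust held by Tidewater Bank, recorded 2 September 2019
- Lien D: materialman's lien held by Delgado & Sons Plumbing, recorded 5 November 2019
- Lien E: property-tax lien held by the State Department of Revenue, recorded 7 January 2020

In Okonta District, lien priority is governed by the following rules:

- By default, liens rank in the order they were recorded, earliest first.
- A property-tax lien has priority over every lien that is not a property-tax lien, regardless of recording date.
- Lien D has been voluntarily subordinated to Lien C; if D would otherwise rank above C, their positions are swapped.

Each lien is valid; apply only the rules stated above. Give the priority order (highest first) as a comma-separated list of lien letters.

E is a property-tax lien, so it outranks all other liens regardless of date.
Remaining liens by effective date: B (11 February 2019), C (2 September 2019), A (4 October 2019), D (5 November 2019).
D already ranks below C; the subordination has no effect.

E, B, C, A, D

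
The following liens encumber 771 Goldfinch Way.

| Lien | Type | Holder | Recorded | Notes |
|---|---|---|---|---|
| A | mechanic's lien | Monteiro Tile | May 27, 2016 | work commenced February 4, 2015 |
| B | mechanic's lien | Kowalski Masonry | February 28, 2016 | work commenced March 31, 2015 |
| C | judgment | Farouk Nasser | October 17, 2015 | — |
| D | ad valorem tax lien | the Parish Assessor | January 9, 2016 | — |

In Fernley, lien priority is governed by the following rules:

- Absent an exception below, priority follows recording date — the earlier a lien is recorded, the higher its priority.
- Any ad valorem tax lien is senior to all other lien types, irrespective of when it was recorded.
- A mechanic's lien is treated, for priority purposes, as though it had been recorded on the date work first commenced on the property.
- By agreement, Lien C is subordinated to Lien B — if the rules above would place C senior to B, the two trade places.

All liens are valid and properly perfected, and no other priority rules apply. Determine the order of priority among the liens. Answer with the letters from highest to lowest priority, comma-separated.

Adjusting effective dates: A relates back to February 4, 2015 (work commenced); B is treated as recorded March 31, 2015, the work-commencement date.
D is an ad valorem tax lien and takes priority over every other lien.
The other liens, earliest effective date first: A (February 4, 2015), B (March 31, 2015), C (October 17, 2015).
Since C is not senior to B, the subordination leaves the order unchanged.

D, A, B, C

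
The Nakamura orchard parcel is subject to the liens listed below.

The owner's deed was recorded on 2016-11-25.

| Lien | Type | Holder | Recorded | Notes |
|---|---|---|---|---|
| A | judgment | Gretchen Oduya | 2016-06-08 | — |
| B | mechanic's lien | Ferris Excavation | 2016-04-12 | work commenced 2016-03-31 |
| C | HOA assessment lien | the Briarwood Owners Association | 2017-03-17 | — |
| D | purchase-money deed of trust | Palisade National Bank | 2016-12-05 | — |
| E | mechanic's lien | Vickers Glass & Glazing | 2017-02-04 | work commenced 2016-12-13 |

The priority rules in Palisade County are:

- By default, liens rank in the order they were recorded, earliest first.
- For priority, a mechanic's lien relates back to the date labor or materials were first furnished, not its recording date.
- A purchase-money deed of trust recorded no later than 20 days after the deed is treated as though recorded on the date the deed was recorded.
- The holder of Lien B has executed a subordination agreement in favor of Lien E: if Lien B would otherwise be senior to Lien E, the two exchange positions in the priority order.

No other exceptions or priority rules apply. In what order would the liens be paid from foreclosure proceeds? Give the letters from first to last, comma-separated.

E, A, D, B, C

First, effective dates: B's effective date is 2016-03-31, when work began; D's effective date is the deed date, 2016-11-25; E is treated as recorded 2016-12-13, the work-commencement date.
Ordering by effective date: B (2016-03-31), A (2016-06-08), D (2016-11-25), E (2016-12-13), C (2017-03-17).
B is senior to E before the subordination, so the two trade places.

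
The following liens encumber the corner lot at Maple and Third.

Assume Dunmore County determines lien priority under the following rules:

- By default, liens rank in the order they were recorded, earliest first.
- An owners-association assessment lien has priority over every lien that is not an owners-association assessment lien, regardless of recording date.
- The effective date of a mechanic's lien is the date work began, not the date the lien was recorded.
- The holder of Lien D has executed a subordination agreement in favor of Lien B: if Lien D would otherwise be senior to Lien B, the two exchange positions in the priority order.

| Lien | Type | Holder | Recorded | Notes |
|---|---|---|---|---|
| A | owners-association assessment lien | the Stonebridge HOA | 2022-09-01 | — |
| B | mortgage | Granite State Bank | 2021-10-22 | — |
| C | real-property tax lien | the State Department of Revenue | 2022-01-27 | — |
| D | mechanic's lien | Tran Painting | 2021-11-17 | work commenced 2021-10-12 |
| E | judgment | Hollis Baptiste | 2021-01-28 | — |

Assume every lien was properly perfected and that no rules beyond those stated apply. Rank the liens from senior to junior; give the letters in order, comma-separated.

Effective dates after the stated exceptions: D relates back to 2021-10-12 (work commenced).
As an owners-association assessment lien, A is senior to every other lien.
Ordering the rest by effective date: E (2021-01-28), D (2021-10-12), B (2021-10-22), C (2022-01-27).
Because D would otherwise rank above B, the subordination swaps them.

A, E, B, D, C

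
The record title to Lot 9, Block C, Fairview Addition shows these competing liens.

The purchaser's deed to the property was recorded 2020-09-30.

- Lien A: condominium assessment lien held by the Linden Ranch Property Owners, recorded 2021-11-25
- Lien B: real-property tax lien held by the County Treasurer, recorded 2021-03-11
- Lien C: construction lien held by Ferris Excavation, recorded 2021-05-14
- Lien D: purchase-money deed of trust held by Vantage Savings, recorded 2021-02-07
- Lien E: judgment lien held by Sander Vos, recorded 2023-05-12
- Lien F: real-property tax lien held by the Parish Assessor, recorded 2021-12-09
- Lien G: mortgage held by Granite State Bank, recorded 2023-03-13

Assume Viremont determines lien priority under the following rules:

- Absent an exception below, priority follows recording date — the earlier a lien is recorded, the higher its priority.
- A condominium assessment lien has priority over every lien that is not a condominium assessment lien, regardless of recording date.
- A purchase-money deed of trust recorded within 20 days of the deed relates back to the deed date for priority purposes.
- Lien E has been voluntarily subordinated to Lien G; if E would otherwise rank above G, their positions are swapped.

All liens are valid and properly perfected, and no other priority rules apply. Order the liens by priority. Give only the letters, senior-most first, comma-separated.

A, D, B, C, F, G, E

Effective dates: D was recorded 130 days after the deed — beyond 20 days — so no relation-back applies.
A, as a condominium assessment lien, has superpriority and ranks first.
Ordering the rest by effective date: D (2021-02-07), B (2021-03-11), C (2021-05-14), F (2021-12-09), G (2023-03-13), E (2023-05-12).
Since E is not senior to G, the subordination leaves the order unchanged.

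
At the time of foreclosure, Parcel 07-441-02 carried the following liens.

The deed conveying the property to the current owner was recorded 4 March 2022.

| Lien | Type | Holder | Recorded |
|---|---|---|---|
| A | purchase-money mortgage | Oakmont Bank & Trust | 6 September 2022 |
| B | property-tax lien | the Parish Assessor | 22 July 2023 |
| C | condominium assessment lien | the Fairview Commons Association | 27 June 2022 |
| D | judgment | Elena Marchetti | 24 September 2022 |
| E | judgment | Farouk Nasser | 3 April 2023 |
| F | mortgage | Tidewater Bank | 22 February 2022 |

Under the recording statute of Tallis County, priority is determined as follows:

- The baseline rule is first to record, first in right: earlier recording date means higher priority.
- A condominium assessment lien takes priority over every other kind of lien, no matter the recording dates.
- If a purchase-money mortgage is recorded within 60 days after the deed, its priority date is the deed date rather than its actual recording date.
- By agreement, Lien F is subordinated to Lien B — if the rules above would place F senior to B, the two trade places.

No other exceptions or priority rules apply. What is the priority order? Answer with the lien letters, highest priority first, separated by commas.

C, B, A, D, E, F

First, effective dates: A was recorded 186 days after the deed, outside the 60-day window, so it keeps its recording date.
As a condominium assessment lien, C is senior to every other lien.
Ordering the rest by effective date: F (22 February 2022), A (6 September 2022), D (24 September 2022), E (3 April 2023), B (22 July 2023).
The subordination applies — F was senior to B — so F and B swap.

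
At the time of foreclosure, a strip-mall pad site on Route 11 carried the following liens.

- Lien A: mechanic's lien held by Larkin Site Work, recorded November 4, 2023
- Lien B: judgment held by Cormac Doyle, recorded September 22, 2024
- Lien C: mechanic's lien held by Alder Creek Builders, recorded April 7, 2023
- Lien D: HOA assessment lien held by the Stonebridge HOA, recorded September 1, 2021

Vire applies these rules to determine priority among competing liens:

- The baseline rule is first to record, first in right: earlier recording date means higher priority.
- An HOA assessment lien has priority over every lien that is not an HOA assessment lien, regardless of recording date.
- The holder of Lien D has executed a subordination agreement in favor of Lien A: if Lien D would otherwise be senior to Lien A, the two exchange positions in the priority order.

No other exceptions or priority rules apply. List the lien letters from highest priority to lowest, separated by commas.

As an HOA assessment lien, D is senior to every other lien.
The other liens, earliest effective date first: C (April 7, 2023), A (November 4, 2023), B (September 22, 2024).
D would otherwise be senior to A, so under the subordination agreement D and A exchange positions.

A, C, D, B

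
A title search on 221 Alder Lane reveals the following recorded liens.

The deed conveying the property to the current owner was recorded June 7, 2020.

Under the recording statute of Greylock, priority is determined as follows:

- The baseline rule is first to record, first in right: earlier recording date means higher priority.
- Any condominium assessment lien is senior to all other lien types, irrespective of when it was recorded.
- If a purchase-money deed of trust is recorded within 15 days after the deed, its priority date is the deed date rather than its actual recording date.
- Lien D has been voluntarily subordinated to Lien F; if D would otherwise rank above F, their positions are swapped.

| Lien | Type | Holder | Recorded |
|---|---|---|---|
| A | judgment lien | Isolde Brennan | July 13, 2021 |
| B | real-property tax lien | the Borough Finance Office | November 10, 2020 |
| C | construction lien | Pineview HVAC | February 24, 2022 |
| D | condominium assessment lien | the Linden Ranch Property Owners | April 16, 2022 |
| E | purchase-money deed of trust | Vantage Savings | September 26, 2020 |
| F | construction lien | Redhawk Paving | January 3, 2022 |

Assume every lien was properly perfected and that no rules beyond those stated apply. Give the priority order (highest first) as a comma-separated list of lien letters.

F, E, B, A, D, C

First, effective dates: E was recorded 111 days after the deed, outside the 15-day window, so it keeps its recording date.
D is a condominium assessment lien, so it outranks all other liens regardless of date.
Among the remaining liens, by effective date: E (September 26, 2020), B (November 10, 2020), A (July 13, 2021), F (January 3, 2022), C (February 24, 2022).
D would otherwise be senior to F, so under the subordination agreement D and F exchange positions.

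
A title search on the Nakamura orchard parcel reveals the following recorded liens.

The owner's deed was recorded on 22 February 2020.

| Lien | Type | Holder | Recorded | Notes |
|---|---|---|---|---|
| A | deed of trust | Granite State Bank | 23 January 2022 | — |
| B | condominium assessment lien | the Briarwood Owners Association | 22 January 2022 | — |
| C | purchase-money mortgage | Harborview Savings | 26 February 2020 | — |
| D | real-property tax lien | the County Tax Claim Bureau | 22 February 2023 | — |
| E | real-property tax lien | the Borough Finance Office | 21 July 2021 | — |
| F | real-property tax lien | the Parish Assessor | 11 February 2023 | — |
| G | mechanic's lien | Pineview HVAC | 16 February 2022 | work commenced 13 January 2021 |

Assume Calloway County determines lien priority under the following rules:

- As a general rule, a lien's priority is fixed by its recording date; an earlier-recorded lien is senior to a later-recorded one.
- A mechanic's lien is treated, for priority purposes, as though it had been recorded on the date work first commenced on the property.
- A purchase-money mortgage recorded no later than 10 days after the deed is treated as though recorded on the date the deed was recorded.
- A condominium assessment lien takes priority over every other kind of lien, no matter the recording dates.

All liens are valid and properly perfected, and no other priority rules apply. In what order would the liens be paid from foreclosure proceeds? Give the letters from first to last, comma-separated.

B, C, G, E, A, F, D

Adjusting effective dates: C relates back to the deed date 22 February 2020; G's effective date is 13 January 2021, when work began.
As a condominium assessment lien, B is senior to every other lien.
Among the remaining liens, by effective date: C (22 February 2020), G (13 January 2021), E (21 July 2021), A (23 January 2022), F (11 February 2023), D (22 February 2023).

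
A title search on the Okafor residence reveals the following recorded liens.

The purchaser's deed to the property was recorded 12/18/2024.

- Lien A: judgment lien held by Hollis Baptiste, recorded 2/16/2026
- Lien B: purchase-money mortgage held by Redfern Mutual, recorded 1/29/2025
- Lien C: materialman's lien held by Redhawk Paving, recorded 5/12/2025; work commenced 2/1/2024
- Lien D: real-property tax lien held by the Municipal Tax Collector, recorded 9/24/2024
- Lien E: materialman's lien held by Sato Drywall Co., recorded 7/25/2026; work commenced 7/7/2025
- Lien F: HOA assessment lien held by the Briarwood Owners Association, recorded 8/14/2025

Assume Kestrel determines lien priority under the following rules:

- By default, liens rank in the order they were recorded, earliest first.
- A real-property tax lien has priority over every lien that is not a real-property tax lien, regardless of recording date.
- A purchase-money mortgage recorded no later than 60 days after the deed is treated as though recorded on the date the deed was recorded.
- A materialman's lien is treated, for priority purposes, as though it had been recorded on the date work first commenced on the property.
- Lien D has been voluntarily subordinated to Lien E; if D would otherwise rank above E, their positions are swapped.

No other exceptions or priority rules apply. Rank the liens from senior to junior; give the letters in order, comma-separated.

E, C, B, D, F, A

First, effective dates: B was recorded within the 60-day window, so its effective date is the deed date 12/18/2024; C's effective date is 2/1/2024, when work began; E's effective date is 7/7/2025, when work began.
As a real-property tax lien, D is senior to every other lien.
The other liens, earliest effective date first: C (2/1/2024), B (12/18/2024), E (7/7/2025), F (8/14/2025), A (2/16/2026).
The subordination applies — D was senior to E — so D and E swap.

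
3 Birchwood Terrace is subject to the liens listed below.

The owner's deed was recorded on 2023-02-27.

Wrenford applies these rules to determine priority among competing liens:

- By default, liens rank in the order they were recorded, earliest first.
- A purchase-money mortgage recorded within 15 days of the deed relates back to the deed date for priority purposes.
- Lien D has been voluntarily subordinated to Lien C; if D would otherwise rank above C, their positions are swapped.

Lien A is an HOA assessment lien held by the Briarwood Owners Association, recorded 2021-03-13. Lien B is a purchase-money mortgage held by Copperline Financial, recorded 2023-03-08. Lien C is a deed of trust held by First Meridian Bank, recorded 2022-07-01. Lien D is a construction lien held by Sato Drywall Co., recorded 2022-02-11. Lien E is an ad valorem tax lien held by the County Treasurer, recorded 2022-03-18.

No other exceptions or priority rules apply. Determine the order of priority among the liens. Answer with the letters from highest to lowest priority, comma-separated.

A, C, E, D, B

First, effective dates: B was recorded within the 15-day window, so its effective date is the deed date 2023-02-27.
Sorted by effective date: A (2021-03-13), D (2022-02-11), E (2022-03-18), C (2022-07-01), B (2023-02-27).
Because D would otherwise rank above C, the subordination swaps them.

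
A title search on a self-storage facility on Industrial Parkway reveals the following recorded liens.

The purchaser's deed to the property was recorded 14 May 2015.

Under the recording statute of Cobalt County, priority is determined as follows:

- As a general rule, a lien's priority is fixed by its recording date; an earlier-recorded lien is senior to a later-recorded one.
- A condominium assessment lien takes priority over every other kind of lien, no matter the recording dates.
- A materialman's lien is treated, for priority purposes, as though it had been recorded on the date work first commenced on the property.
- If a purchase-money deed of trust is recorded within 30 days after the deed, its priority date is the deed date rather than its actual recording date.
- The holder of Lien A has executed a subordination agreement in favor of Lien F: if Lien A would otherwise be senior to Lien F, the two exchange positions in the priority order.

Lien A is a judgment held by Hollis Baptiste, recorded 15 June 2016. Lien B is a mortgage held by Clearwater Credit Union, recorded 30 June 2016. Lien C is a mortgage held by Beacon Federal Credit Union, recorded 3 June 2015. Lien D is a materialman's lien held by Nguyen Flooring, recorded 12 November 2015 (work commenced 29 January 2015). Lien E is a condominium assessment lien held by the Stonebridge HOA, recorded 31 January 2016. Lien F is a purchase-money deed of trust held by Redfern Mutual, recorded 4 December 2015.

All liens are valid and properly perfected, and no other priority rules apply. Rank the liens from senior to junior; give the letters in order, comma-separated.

First, effective dates: D's effective date is 29 January 2015, when work began; F was recorded 204 days after the deed — beyond 30 days — so no relation-back applies.
E is a condominium assessment lien, so it outranks all other liens regardless of date.
Ordering the rest by effective date: D (29 January 2015), C (3 June 2015), F (4 December 2015), A (15 June 2016), B (30 June 2016).
A already ranks below F; the subordination has no effect.

E, D, C, F, A, B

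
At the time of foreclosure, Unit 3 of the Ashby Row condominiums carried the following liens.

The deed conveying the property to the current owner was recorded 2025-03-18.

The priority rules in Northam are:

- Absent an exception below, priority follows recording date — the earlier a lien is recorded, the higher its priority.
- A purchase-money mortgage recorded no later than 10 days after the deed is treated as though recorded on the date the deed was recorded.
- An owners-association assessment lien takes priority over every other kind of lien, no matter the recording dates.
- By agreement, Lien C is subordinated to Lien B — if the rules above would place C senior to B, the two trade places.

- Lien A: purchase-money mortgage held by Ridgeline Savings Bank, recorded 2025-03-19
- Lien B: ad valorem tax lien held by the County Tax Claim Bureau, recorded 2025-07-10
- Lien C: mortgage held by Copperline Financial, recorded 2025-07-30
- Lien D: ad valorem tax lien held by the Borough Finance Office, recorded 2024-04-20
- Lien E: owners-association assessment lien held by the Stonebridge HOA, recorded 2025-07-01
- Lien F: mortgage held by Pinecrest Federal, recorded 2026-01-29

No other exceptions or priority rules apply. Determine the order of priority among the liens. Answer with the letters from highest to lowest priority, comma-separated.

E, D, A, B, C, F

Effective dates: A relates back to the deed date 2025-03-18.
E is an owners-association assessment lien and takes priority over every other lien.
Remaining liens by effective date: D (2024-04-20), A (2025-03-18), B (2025-07-10), C (2025-07-30), F (2026-01-29).
Since C is not senior to B, the subordination leaves the order unchanged.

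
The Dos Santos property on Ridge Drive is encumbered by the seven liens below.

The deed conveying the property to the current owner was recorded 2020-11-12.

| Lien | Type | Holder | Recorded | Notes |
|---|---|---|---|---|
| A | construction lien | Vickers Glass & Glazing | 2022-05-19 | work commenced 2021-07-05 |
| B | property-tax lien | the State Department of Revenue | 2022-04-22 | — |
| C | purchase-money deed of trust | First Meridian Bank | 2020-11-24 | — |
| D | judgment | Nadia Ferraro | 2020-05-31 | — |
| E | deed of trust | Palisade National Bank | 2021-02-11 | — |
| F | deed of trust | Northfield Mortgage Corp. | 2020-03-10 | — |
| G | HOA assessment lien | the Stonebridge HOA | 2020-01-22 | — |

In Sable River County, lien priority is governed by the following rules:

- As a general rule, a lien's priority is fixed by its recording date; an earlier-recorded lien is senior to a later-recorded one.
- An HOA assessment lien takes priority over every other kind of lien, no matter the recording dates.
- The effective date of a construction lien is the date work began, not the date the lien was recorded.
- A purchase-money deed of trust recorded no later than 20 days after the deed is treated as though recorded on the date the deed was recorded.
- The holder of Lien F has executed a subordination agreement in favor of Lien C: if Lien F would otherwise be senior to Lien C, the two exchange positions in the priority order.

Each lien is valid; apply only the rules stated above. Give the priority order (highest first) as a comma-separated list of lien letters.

Effective dates after the stated exceptions: A's effective date is 2021-07-05, when work began; C was recorded within the 20-day window, so its effective date is the deed date 2020-11-12.
G is an HOA assessment lien, so it outranks all other liens regardless of date.
Ordering the rest by effective date: F (2020-03-10), D (2020-05-31), C (2020-11-12), E (2021-02-11), A (2021-07-05), B (2022-04-22).
F is senior to C before the subordination, so the two trade places.

G, C, D, F, E, A, B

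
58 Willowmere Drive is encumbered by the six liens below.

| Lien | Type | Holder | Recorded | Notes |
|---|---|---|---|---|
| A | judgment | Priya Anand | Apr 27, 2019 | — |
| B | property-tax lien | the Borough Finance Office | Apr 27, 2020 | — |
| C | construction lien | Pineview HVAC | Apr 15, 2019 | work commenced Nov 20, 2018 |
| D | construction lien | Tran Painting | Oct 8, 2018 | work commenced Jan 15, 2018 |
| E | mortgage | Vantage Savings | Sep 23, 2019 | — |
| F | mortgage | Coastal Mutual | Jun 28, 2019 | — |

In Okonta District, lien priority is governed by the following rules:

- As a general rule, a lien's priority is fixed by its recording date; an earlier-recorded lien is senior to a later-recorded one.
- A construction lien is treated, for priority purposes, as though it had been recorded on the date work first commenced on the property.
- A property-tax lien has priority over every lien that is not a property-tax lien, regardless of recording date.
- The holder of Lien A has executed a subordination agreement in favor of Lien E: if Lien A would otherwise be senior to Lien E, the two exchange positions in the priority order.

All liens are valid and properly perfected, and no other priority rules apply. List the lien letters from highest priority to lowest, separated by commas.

Effective dates: C relates back to Nov 20, 2018 (work commenced); D is treated as recorded Jan 15, 2018, the work-commencement date.
As a property-tax lien, B is senior to every other lien.
The other liens, earliest effective date first: D (Jan 15, 2018), C (Nov 20, 2018), A (Apr 27, 2019), F (Jun 28, 2019), E (Sep 23, 2019).
Because A would otherwise rank above E, the subordination swaps them.

B, D, C, E, F, A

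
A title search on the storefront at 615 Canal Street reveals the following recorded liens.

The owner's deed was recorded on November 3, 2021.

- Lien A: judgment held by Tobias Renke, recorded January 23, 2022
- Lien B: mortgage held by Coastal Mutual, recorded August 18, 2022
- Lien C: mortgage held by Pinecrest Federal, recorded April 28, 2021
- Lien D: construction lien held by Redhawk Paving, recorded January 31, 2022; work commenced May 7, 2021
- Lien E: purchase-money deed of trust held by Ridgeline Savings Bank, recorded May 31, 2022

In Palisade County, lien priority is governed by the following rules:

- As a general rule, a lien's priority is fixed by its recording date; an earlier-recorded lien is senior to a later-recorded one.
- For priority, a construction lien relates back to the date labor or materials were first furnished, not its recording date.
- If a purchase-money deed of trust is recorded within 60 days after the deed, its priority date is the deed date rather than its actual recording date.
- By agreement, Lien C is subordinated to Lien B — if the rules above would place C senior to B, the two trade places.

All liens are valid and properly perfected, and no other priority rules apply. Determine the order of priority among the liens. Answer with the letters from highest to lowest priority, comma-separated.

Effective dates: D's effective date is May 7, 2021, when work began; E missed the 60-day window (209 days after the deed), so its recording date stands.
Sorted by effective date: C (April 28, 2021), D (May 7, 2021), A (January 23, 2022), E (May 31, 2022), B (August 18, 2022).
C is senior to B before the subordination, so the two trade places.

B, D, A, E, C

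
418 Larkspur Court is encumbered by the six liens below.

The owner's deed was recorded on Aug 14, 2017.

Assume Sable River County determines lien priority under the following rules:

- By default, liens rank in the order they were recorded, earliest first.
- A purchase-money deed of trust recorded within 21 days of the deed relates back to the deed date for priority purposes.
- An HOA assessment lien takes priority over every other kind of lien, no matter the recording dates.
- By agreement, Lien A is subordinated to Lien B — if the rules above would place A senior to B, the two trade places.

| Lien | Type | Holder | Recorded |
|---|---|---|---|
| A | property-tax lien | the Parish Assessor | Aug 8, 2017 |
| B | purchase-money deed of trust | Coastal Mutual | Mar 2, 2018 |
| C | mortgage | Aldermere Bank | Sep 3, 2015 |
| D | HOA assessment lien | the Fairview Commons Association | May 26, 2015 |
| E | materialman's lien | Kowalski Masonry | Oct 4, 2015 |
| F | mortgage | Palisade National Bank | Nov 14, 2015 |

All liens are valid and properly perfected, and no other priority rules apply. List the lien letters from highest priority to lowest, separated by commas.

First, effective dates: B was recorded 200 days after the deed, outside the 21-day window, so it keeps its recording date.
D, as an HOA assessment lien, has superpriority and ranks first.
Remaining liens by effective date: C (Sep 3, 2015), E (Oct 4, 2015), F (Nov 14, 2015), A (Aug 8, 2017), B (Mar 2, 2018).
A would otherwise be senior to B, so under the subordination agreement A and B exchange positions.

D, C, E, F, B, A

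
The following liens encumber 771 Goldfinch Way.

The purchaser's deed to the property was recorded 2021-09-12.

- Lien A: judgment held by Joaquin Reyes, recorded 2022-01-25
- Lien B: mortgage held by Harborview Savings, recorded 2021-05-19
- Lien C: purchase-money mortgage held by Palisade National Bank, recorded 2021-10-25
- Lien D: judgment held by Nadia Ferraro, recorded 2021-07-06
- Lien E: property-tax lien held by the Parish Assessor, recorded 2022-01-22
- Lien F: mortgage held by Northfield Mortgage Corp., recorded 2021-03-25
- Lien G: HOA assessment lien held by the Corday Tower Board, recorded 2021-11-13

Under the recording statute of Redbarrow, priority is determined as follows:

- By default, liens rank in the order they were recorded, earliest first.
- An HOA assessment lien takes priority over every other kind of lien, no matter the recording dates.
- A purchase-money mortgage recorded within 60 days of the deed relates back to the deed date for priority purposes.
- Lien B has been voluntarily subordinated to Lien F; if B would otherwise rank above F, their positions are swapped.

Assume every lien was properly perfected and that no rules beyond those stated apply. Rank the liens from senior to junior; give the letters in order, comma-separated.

G, F, B, D, C, E, A

Effective dates after the stated exceptions: C's effective date is the deed date, 2021-09-12.
G, as an HOA assessment lien, has superpriority and ranks first.
The other liens, earliest effective date first: F (2021-03-25), B (2021-05-19), D (2021-07-06), C (2021-09-12), E (2022-01-22), A (2022-01-25).
B is already junior to F, so the subordination agreement changes nothing.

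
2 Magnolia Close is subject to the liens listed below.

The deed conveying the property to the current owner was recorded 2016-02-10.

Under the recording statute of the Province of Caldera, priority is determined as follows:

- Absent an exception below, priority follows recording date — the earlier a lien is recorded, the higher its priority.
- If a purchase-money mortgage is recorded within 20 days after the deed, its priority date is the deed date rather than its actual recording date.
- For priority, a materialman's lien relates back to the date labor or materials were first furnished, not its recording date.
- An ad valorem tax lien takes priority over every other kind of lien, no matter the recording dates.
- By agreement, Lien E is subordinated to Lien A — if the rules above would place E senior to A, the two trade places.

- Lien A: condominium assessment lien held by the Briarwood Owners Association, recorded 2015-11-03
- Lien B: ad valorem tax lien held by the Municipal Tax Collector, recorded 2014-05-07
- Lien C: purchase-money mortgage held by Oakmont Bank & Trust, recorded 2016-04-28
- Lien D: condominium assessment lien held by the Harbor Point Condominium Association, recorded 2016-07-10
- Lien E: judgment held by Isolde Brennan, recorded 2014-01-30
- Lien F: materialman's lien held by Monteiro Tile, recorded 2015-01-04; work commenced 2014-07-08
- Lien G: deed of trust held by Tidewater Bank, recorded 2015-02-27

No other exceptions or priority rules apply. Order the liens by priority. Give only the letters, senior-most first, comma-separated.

First, effective dates: C was recorded 78 days after the deed — beyond 20 days — so no relation-back applies; F's effective date is 2014-07-08, when work began.
B, as an ad valorem tax lien, has superpriority and ranks first.
Among the remaining liens, by effective date: E (2014-01-30), F (2014-07-08), G (2015-02-27), A (2015-11-03), C (2016-04-28), D (2016-07-10).
E would otherwise be senior to A, so under the subordination agreement E and A exchange positions.

B, A, F, G, E, C, D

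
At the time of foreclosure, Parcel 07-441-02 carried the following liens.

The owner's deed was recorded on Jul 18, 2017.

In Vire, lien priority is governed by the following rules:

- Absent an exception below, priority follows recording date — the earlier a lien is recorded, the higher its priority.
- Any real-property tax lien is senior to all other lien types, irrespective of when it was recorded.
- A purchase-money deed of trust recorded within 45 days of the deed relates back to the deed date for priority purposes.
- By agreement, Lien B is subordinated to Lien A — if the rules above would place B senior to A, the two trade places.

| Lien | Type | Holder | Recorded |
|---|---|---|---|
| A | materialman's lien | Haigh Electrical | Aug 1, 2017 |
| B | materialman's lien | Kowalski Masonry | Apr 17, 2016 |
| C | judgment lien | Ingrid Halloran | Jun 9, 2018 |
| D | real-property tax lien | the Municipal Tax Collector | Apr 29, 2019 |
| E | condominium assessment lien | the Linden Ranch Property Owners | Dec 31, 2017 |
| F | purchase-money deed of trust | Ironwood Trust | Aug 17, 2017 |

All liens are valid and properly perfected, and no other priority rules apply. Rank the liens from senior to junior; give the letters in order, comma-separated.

D, A, F, B, E, C

First, effective dates: F's effective date is the deed date, Jul 18, 2017.
As a real-property tax lien, D is senior to every other lien.
Remaining liens by effective date: B (Apr 17, 2016), F (Jul 18, 2017), A (Aug 1, 2017), E (Dec 31, 2017), C (Jun 9, 2018).
B is senior to A before the subordination, so the two trade places.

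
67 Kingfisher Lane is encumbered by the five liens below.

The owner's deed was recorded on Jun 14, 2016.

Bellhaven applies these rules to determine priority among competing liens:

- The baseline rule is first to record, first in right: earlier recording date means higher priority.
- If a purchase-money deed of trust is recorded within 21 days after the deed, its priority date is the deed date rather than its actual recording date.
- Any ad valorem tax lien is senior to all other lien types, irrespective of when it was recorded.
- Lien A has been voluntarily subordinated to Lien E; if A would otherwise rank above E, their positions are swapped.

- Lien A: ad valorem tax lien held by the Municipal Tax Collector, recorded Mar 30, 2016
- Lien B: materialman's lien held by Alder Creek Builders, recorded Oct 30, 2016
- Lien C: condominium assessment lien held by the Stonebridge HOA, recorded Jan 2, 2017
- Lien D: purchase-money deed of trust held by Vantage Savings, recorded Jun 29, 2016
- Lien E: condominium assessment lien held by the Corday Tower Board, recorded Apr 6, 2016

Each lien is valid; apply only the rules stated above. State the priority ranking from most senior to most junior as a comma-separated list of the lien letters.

Adjusting effective dates: D's effective date is the deed date, Jun 14, 2016.
A, as an ad valorem tax lien, has superpriority and ranks first.
The other liens, earliest effective date first: E (Apr 6, 2016), D (Jun 14, 2016), B (Oct 30, 2016), C (Jan 2, 2017).
The subordination applies — A was senior to E — so A and E swap.

E, A, D, B, C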